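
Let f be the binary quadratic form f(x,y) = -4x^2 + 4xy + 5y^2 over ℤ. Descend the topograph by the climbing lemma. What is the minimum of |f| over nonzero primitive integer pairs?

river: ρ → (5,6,-3)
river: ρ → (-3,6,5)
river: ρ → (5,4,-4)
river: ρ → (-4,4,5)
closes: descent 0, river 4
min |a| on river = 3

3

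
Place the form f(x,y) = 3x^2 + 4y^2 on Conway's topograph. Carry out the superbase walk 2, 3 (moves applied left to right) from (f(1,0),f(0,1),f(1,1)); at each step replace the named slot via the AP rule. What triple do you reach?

start (3,4,7) = (f(1,0),f(0,1),f(1,1))
replace slot 2: 2·(3+7) − 4 = 16 → (3,16,7)
replace slot 3: 2·(3+16) − 7 = 31 → (3,16,31)

3,16,31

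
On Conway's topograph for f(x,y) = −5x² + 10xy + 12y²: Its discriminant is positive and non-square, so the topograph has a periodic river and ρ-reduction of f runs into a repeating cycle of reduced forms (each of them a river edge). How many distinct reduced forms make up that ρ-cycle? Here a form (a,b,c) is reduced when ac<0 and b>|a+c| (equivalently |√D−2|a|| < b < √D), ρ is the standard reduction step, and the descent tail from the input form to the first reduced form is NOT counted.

D = 340, ⌊√D⌋ = 18
river: ρ → (12,14,-3)
river: ρ → (-3,16,7)
river: ρ → (7,12,-7)
river: ρ → (-7,16,3)
river: ρ → (3,14,-12)
river: ρ → (-12,10,5)
river: ρ → (5,10,-12)
river: ρ → (-12,14,3)
river: ρ → (3,16,-7)
river: ρ → (-7,12,7)
river: ρ → (7,16,-3)
river: ρ → (-3,14,12)
river: ρ → (12,10,-5)
river: ρ → (-5,10,12)
ρ-cycle length = 14 (tail of 0 descent steps not counted)

14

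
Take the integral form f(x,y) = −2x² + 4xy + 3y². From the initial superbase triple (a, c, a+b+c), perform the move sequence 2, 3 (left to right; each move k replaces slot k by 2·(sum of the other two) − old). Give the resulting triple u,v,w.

start (-2,3,5) = (f(1,0),f(0,1),f(1,1))
replace slot 2: 2·((-2)+5) − 3 = 3 → (-2,3,5)
replace slot 3: 2·((-2)+3) − 5 = -3 → (-2,3,-3)

-2,3,-3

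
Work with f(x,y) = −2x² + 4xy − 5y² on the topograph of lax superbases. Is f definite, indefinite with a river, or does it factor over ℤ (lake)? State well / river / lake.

D = b²−4ac = 4² − 4·(-2)·(-5) = -24
D < 0 ⇒ definite ⇒ every region one sign ⇒ single well

well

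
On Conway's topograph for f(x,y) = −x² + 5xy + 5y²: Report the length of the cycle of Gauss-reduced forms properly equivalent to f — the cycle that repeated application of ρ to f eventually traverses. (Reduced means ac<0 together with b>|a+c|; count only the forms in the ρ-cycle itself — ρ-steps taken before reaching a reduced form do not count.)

D = 45, ⌊√D⌋ = 6
river: ρ → (5,5,-1)
river: ρ → (-1,5,5)
ρ-cycle length = 2 (tail of 0 descent steps not counted)

2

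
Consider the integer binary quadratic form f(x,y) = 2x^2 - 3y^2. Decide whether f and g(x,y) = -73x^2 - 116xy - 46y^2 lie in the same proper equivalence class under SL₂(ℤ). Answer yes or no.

D₁ = 24, D₂ = 24
river cycle of f (length 2): (2, 4, -1), (-1, 4, 2)
river cycle of g (length 2): (2, 4, -1), (-1, 4, 2)
cycles coincide ⇒ equivalent

yes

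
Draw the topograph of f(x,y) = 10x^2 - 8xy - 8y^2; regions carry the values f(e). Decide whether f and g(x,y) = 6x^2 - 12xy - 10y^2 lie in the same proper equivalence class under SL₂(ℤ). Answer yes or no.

D₁ = 384, D₂ = 384
river cycle of f (length 4): (-8, 8, 10), (10, 12, -6), (-6, 12, 10), (10, 8, -8)
river cycle of g (length 4): (-10, 12, 6), (6, 12, -10), (-10, 8, 8), (8, 8, -10)
cycles differ ⇒ inequivalent

no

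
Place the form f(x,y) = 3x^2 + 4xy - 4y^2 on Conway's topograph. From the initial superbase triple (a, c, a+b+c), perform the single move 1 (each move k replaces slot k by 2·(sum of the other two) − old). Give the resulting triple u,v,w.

start (3,-4,3) = (f(1,0),f(0,1),f(1,1))
replace slot 1: 2·((-4)+3) − 3 = -5 → (-5,-4,3)

-5,-4,3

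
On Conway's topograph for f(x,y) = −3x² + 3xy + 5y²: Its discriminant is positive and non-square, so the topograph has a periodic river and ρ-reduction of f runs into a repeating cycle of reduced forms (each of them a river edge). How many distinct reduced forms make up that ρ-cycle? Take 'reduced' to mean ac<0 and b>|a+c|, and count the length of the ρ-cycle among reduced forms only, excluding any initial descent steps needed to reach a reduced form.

D = 69, ⌊√D⌋ = 8
river: ρ → (5,7,-1)
river: ρ → (-1,7,5)
river: ρ → (5,3,-3)
river: ρ → (-3,3,5)
ρ-cycle length = 4 (tail of 0 descent steps not counted)

4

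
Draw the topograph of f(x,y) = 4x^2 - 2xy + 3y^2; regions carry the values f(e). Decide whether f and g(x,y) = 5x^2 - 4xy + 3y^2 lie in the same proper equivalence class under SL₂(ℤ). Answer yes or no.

D₁ = -44, D₂ = -44
f: flip: (4,-2,3)→(3,2,4)
f: reduced (well bottom): (3,2,4) with a≤c, −a<b≤a
g: flip: (5,-4,3)→(3,4,5)
g: translate: b→-2 (≡4 mod 6), so (3,4,5)→(3,-2,4)
g: reduced (well bottom): (3,-2,4) with a≤c, −a<b≤a
reduced forms (3, 2, 4) vs (3, -2, 4) ⇒ inequivalent

no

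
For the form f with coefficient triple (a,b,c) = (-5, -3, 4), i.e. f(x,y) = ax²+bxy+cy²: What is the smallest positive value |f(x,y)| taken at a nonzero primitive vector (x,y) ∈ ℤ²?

descent: ρ → (4,3,-5)  [lands on river]
river: ρ → (-5,7,2)
river: ρ → (2,9,-1)
river: ρ → (-1,9,2)
river: ρ → (2,7,-5)
river: ρ → (-5,3,4)
river: ρ → (4,5,-4)
river: ρ → (-4,3,5)
river: ρ → (5,7,-2)
river: ρ → (-2,9,1)
river: ρ → (1,9,-2)
river: ρ → (-2,7,5)
river: ρ → (5,3,-4)
river: ρ → (-4,5,4)
closes: descent 1, river 14
min |a| on river = 1

1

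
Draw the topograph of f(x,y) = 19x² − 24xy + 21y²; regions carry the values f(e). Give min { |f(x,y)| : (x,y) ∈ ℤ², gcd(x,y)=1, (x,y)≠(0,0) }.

translate: b→14 (≡-24 mod 38), so (19,-24,21)→(19,14,16)
flip: (19,14,16)→(16,-14,19)
reduced (well bottom): (16,-14,19) with a≤c, −a<b≤a
well minimum = a = 16

16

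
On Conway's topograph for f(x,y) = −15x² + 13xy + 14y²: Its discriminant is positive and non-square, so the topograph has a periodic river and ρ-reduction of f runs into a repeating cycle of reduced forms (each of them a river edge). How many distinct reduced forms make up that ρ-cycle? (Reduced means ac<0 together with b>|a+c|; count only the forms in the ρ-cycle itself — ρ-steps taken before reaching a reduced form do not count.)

D = 1009, ⌊√D⌋ = 31
river: ρ → (14,15,-14)
river: ρ → (-14,13,15)
river: ρ → (15,17,-12)
river: ρ → (-12,31,1)
river: ρ → (1,31,-12)
river: ρ → (-12,17,15)
river: ρ → (15,13,-14)
river: ρ → (-14,15,14)
river: ρ → (14,13,-15)
river: ρ → (-15,17,12)
river: ρ → (12,31,-1)
river: ρ → (-1,31,12)
river: ρ → (12,17,-15)
river: ρ → (-15,13,14)
ρ-cycle length = 14 (tail of 0 descent steps not counted)

14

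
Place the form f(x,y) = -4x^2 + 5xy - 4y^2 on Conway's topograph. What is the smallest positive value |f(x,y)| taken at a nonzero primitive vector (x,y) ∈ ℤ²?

translate: b→3 (≡-5 mod 8), so (4,-5,4)→(4,3,3)
flip: (4,3,3)→(3,-3,4)
translate: b→3 (≡-3 mod 6), so (3,-3,4)→(3,3,4)
reduced (well bottom): (3,3,4) with a≤c, −a<b≤a
well minimum |f| = |-3| = 3 (negative-definite)

3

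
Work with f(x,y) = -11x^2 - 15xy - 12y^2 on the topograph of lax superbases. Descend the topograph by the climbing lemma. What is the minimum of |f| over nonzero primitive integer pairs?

translate: b→-7 (≡15 mod 22), so (11,15,12)→(11,-7,8)
flip: (11,-7,8)→(8,7,11)
reduced (well bottom): (8,7,11) with a≤c, −a<b≤a
well minimum |f| = |-8| = 8 (negative-definite)

8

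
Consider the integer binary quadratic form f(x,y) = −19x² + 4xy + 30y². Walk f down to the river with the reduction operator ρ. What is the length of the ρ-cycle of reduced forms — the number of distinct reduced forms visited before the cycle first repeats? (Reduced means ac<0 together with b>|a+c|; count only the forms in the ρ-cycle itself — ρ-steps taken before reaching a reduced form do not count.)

D = 2296, ⌊√D⌋ = 47
descent: ρ → (30,-4,-19)
descent: ρ → (-19,42,7)  [lands on river]
river: ρ → (7,42,-19)
river: ρ → (-19,34,15)
river: ρ → (15,26,-27)
river: ρ → (-27,28,14)
river: ρ → (14,28,-27)
river: ρ → (-27,26,15)
river: ρ → (15,34,-19)
ρ-cycle length = 8 (tail of 2 descent steps not counted)

8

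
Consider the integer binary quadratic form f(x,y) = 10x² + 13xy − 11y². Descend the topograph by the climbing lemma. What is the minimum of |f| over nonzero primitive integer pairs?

river: ρ → (-11,9,12)
river: ρ → (12,15,-8)
river: ρ → (-8,17,10)
river: ρ → (10,23,-2)
river: ρ → (-2,21,21)
river: ρ → (21,21,-2)
river: ρ → (-2,23,10)
river: ρ → (10,17,-8)
river: ρ → (-8,15,12)
river: ρ → (12,9,-11)
river: ρ → (-11,13,10)
river: ρ → (10,7,-14)
river: ρ → (-14,21,3)
river: ρ → (3,21,-14)
river: ρ → (-14,7,10)
river: ρ → (10,13,-11)
closes: descent 0, river 16
min |a| on river = 2

2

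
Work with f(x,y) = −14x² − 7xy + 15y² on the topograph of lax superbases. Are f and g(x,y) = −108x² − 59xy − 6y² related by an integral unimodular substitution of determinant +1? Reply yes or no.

D₁ = 889, D₂ = 889
river cycle of f (length 42): (15, 7, -14), (-14, 21, 8), (8, 27, -5), (-5, 23, 18), (18, 13, -10), (-10, 27, 4), (4, 29, -3), (-3, 25, 22), (22, 19, -6), (-6, 29, 2), … (32 more)
river cycle of g (length 42): (-6, 23, 15), (15, 7, -14), (-14, 21, 8), (8, 27, -5), (-5, 23, 18), (18, 13, -10), (-10, 27, 4), (4, 29, -3), (-3, 25, 22), (22, 19, -6), … (32 more)
cycles coincide ⇒ equivalent

yes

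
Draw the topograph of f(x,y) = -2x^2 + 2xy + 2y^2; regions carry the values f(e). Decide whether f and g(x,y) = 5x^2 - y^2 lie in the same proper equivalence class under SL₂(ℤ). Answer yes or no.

D₁ = 20, D₂ = 20
river cycle of f (length 2): (2, 2, -2), (-2, 2, 2)
river cycle of g (length 2): (-1, 4, 1), (1, 4, -1)
cycles differ ⇒ inequivalent

no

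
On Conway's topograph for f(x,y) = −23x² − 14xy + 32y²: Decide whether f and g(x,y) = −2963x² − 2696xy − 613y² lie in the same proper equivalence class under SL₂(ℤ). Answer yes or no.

D₁ = 3140, D₂ = 3140
river cycle of f (length 10): (32, 14, -23), (-23, 32, 23), (23, 14, -32), (-32, 50, 5), (5, 50, -32), (-32, 14, 23), (23, 32, -23), (-23, 14, 32), (32, 50, -5), (-5, 50, 32)
river cycle of g (length 10): (-23, 32, 23), (23, 14, -32), (-32, 50, 5), (5, 50, -32), (-32, 14, 23), (23, 32, -23), (-23, 14, 32), (32, 50, -5), (-5, 50, 32), (32, 14, -23)
cycles coincide ⇒ equivalent

yes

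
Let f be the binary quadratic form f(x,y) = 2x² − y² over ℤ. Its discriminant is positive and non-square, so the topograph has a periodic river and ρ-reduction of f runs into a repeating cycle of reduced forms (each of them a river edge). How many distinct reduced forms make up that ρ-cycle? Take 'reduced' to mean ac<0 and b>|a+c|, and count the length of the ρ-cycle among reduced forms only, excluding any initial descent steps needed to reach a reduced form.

D = 8, ⌊√D⌋ = 2
descent: ρ → (-1,2,1)  [lands on river]
river: ρ → (1,2,-1)
ρ-cycle length = 2 (tail of 1 descent step not counted)

2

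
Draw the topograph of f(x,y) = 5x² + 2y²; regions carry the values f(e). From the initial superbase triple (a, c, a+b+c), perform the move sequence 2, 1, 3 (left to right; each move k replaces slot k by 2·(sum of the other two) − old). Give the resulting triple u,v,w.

start (5,2,7) = (f(1,0),f(0,1),f(1,1))
replace slot 2: 2·(5+7) − 2 = 22 → (5,22,7)
replace slot 1: 2·(22+7) − 5 = 53 → (53,22,7)
replace slot 3: 2·(53+22) − 7 = 143 → (53,22,143)

53,22,143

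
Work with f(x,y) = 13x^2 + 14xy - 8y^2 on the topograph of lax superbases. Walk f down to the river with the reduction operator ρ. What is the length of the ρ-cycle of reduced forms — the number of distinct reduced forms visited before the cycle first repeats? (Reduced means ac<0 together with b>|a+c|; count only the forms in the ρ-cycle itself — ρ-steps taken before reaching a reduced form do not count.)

D = 612, ⌊√D⌋ = 24
river: ρ → (-8,18,9)
river: ρ → (9,18,-8)
river: ρ → (-8,14,13)
river: ρ → (13,12,-9)
river: ρ → (-9,24,1)
river: ρ → (1,24,-9)
river: ρ → (-9,12,13)
river: ρ → (13,14,-8)
ρ-cycle length = 8 (tail of 0 descent steps not counted)

8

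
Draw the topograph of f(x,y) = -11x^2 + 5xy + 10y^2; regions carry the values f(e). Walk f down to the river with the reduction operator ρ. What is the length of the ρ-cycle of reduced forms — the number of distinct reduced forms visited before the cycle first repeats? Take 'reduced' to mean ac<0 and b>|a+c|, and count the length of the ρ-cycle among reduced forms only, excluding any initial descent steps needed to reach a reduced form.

D = 465, ⌊√D⌋ = 21
river: ρ → (10,15,-6)
river: ρ → (-6,21,1)
river: ρ → (1,21,-6)
river: ρ → (-6,15,10)
river: ρ → (10,5,-11)
river: ρ → (-11,17,4)
river: ρ → (4,15,-15)
river: ρ → (-15,15,4)
river: ρ → (4,17,-11)
river: ρ → (-11,5,10)
ρ-cycle length = 10 (tail of 0 descent steps not counted)

10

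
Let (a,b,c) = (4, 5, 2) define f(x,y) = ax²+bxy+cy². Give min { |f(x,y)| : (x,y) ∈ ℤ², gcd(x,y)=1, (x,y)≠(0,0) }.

translate: b→-3 (≡5 mod 8), so (4,5,2)→(4,-3,1)
flip: (4,-3,1)→(1,3,4)
translate: b→1 (≡3 mod 2), so (1,3,4)→(1,1,2)
reduced (well bottom): (1,1,2) with a≤c, −a<b≤a
well minimum = a = 1

1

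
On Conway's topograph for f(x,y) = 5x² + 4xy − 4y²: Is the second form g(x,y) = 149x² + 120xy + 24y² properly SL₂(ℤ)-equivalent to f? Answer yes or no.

D₁ = 96, D₂ = 96
river cycle of f (length 4): (-4, 4, 5), (5, 6, -3), (-3, 6, 5), (5, 4, -4)
river cycle of g (length 4): (5, 6, -3), (-3, 6, 5), (5, 4, -4), (-4, 4, 5)
cycles coincide ⇒ equivalent

yes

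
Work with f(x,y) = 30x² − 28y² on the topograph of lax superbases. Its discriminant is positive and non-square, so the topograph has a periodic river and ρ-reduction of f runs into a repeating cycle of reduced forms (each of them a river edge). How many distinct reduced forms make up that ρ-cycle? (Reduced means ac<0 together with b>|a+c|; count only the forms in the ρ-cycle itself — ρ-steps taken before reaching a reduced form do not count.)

D = 3360, ⌊√D⌋ = 57
descent: ρ → (-28,56,2)  [lands on river]
river: ρ → (2,56,-28)
ρ-cycle length = 2 (tail of 1 descent step not counted)

2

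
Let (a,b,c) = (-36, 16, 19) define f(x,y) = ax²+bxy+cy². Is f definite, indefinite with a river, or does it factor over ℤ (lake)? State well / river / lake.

D = b²−4ac = 16² − 4·(-36)·19 = 2992
D > 0 non-square ⇒ indefinite ⇒ periodic river

river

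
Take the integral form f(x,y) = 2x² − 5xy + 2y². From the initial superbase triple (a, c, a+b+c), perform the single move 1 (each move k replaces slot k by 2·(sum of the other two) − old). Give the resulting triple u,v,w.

start (2,2,-1) = (f(1,0),f(0,1),f(1,1))
replace slot 1: 2·(2+(-1)) − 2 = 0 → (0,2,-1)

0,2,-1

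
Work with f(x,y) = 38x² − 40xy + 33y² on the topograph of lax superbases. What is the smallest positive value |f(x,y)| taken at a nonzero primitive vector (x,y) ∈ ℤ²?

translate: b→36 (≡-40 mod 76), so (38,-40,33)→(38,36,31)
flip: (38,36,31)→(31,-36,38)
translate: b→26 (≡-36 mod 62), so (31,-36,38)→(31,26,33)
reduced (well bottom): (31,26,33) with a≤c, −a<b≤a
well minimum = a = 31

31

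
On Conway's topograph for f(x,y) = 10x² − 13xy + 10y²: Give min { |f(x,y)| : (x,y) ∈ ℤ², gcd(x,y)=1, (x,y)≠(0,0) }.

translate: b→7 (≡-13 mod 20), so (10,-13,10)→(10,7,7)
flip: (10,7,7)→(7,-7,10)
translate: b→7 (≡-7 mod 14), so (7,-7,10)→(7,7,10)
reduced (well bottom): (7,7,10) with a≤c, −a<b≤a
well minimum = a = 7

7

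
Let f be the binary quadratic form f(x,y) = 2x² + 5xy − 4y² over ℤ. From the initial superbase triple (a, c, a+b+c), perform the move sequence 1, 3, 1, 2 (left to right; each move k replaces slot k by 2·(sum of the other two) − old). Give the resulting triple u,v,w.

start (2,-4,3) = (f(1,0),f(0,1),f(1,1))
replace slot 1: 2·((-4)+3) − 2 = -4 → (-4,-4,3)
replace slot 3: 2·((-4)+(-4)) − 3 = -19 → (-4,-4,-19)
replace slot 1: 2·((-4)+(-19)) − (-4) = -42 → (-42,-4,-19)
replace slot 2: 2·((-42)+(-19)) − (-4) = -118 → (-42,-118,-19)

-42,-118,-19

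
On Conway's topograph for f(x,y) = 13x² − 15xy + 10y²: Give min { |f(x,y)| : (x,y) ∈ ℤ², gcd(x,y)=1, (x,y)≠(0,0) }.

translate: b→11 (≡-15 mod 26), so (13,-15,10)→(13,11,8)
flip: (13,11,8)→(8,-11,13)
translate: b→5 (≡-11 mod 16), so (8,-11,13)→(8,5,10)
reduced (well bottom): (8,5,10) with a≤c, −a<b≤a
well minimum = a = 8

8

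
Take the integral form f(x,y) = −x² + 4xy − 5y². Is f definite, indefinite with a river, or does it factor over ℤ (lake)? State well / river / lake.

D = b²−4ac = 4² − 4·(-1)·(-5) = -4
D < 0 ⇒ definite ⇒ every region one sign ⇒ single well

well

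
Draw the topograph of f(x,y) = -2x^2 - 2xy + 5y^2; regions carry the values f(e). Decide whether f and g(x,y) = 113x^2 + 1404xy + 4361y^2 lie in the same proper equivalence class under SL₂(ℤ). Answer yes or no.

D₁ = 44, D₂ = 44
river cycle of f (length 2): (-2, 6, 1), (1, 6, -2)
river cycle of g (length 2): (-2, 6, 1), (1, 6, -2)
cycles coincide ⇒ equivalent

yes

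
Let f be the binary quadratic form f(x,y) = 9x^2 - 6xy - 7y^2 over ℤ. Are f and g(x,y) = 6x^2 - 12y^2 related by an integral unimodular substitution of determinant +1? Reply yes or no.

D₁ = 288, D₂ = 288
river cycle of f (length 6): (-7, 6, 9), (9, 12, -4), (-4, 12, 9), (9, 6, -7), (-7, 8, 8), (8, 8, -7)
river cycle of g (length 2): (6, 12, -6), (-6, 12, 6)
cycles differ ⇒ inequivalent

no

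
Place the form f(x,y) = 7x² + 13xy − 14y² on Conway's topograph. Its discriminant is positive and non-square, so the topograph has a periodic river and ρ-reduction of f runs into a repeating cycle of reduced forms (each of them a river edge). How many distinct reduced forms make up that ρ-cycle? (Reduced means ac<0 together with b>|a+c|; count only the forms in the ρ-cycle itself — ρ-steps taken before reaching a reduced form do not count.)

D = 561, ⌊√D⌋ = 23
river: ρ → (-14,15,6)
river: ρ → (6,21,-5)
river: ρ → (-5,19,10)
river: ρ → (10,21,-3)
river: ρ → (-3,21,10)
river: ρ → (10,19,-5)
river: ρ → (-5,21,6)
river: ρ → (6,15,-14)
river: ρ → (-14,13,7)
river: ρ → (7,15,-12)
river: ρ → (-12,9,10)
river: ρ → (10,11,-11)
river: ρ → (-11,11,10)
river: ρ → (10,9,-12)
river: ρ → (-12,15,7)
river: ρ → (7,13,-14)
ρ-cycle length = 16 (tail of 0 descent steps not counted)

16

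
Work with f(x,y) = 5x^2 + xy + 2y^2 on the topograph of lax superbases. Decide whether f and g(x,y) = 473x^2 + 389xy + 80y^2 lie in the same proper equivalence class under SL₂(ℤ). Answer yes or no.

D₁ = -39, D₂ = -39
f: flip: (5,1,2)→(2,-1,5)
f: reduced (well bottom): (2,-1,5) with a≤c, −a<b≤a
g: flip: (473,389,80)→(80,-389,473)
g: translate: b→-69 (≡-389 mod 160), so (80,-389,473)→(80,-69,15)
g: flip: (80,-69,15)→(15,69,80)
g: translate: b→9 (≡69 mod 30), so (15,69,80)→(15,9,2)
g: flip: (15,9,2)→(2,-9,15)
g: translate: b→-1 (≡-9 mod 4), so (2,-9,15)→(2,-1,5)
g: reduced (well bottom): (2,-1,5) with a≤c, −a<b≤a
reduced forms (2, -1, 5) vs (2, -1, 5) ⇒ equivalent

yes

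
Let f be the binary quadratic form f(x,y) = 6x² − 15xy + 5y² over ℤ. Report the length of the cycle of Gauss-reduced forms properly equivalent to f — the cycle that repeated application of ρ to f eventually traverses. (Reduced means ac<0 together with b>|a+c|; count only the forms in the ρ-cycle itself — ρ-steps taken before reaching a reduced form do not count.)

D = 105, ⌊√D⌋ = 10
descent: ρ → (5,5,-4)  [lands on river]
river: ρ → (-4,3,6)
river: ρ → (6,9,-1)
river: ρ → (-1,9,6)
river: ρ → (6,3,-4)
river: ρ → (-4,5,5)
ρ-cycle length = 6 (tail of 1 descent step not counted)

6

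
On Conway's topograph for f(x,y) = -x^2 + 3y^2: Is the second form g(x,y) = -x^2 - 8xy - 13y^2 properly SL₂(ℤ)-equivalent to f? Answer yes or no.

D₁ = 12, D₂ = 12
river cycle of f (length 2): (-1, 2, 2), (2, 2, -1)
river cycle of g (length 2): (-1, 2, 2), (2, 2, -1)
cycles coincide ⇒ equivalent

yes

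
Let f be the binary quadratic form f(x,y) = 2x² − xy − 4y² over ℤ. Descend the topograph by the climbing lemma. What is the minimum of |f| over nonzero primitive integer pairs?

descent: ρ → (-4,1,2)
descent: ρ → (2,3,-3)  [lands on river]
river: ρ → (-3,3,2)
river: ρ → (2,5,-1)
river: ρ → (-1,5,2)
closes: descent 2, river 4
min |a| on river = 1

1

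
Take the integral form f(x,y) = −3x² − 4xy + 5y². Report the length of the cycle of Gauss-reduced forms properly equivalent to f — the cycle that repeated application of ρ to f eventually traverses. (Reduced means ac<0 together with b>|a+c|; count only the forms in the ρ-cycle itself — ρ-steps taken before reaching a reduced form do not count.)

D = 76, ⌊√D⌋ = 8
descent: ρ → (5,4,-3)  [lands on river]
river: ρ → (-3,8,1)
river: ρ → (1,8,-3)
river: ρ → (-3,4,5)
river: ρ → (5,6,-2)
river: ρ → (-2,6,5)
ρ-cycle length = 6 (tail of 1 descent step not counted)

6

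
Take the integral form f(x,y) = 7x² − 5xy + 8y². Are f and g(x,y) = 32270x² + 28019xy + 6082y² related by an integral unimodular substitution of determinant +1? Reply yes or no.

D₁ = -199, D₂ = -199
f: reduced (well bottom): (7,-5,8) with a≤c, −a<b≤a
g: flip: (32270,28019,6082)→(6082,-28019,32270)
g: translate: b→-3691 (≡-28019 mod 12164), so (6082,-28019,32270)→(6082,-3691,560)
g: flip: (6082,-3691,560)→(560,3691,6082)
g: translate: b→331 (≡3691 mod 1120), so (560,3691,6082)→(560,331,49)
g: flip: (560,331,49)→(49,-331,560)
g: translate: b→-37 (≡-331 mod 98), so (49,-331,560)→(49,-37,8)
g: flip: (49,-37,8)→(8,37,49)
g: translate: b→5 (≡37 mod 16), so (8,37,49)→(8,5,7)
g: flip: (8,5,7)→(7,-5,8)
g: reduced (well bottom): (7,-5,8) with a≤c, −a<b≤a
reduced forms (7, -5, 8) vs (7, -5, 8) ⇒ equivalent

yes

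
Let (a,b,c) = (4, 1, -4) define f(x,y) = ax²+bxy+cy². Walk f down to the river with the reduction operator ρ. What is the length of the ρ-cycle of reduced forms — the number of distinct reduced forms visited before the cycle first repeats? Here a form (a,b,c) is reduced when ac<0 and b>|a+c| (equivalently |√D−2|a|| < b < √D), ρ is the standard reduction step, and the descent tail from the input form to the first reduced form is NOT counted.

D = 65, ⌊√D⌋ = 8
river: ρ → (-4,7,1)
river: ρ → (1,7,-4)
river: ρ → (-4,1,4)
river: ρ → (4,7,-1)
river: ρ → (-1,7,4)
river: ρ → (4,1,-4)
ρ-cycle length = 6 (tail of 0 descent steps not counted)

6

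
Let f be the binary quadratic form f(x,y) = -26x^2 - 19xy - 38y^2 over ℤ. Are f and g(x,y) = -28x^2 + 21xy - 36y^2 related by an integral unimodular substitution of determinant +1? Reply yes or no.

D₁ = -3591, D₂ = -3591
f is negative-definite; reduce −f:
−f: reduced (well bottom): (26,19,38) with a≤c, −a<b≤a
flip sign back: reduced form of f is (-26,-19,-38)
g is negative-definite; reduce −g:
−g: reduced (well bottom): (28,-21,36) with a≤c, −a<b≤a
flip sign back: reduced form of g is (-28,21,-36)
reduced forms (-26, -19, -38) vs (-28, 21, -36) ⇒ inequivalent

no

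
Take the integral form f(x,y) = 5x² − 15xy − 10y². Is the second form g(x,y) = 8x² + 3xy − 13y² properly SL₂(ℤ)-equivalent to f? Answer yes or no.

D₁ = 425, D₂ = 425
river cycle of f (length 6): (-10, 15, 5), (5, 15, -10), (-10, 5, 10), (10, 15, -5), (-5, 15, 10), (10, 5, -10)
river cycle of g (length 10): (8, 19, -2), (-2, 17, 17), (17, 17, -2), (-2, 19, 8), (8, 13, -8), (-8, 19, 2), (2, 17, -17), (-17, 17, 2), (2, 19, -8), (-8, 13, 8)
cycles differ ⇒ inequivalent

no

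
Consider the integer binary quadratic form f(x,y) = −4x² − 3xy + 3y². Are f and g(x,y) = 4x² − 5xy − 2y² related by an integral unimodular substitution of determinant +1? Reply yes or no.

D₁ = 57, D₂ = 57
river cycle of f (length 6): (3, 3, -4), (-4, 5, 2), (2, 7, -1), (-1, 7, 2), (2, 5, -4), (-4, 3, 3)
river cycle of g (length 6): (-2, 5, 4), (4, 3, -3), (-3, 3, 4), (4, 5, -2), (-2, 7, 1), (1, 7, -2)
cycles differ ⇒ inequivalent

no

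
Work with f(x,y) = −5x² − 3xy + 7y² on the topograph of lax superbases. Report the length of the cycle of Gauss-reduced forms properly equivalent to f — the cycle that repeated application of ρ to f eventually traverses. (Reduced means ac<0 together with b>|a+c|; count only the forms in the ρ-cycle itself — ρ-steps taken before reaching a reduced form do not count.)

D = 149, ⌊√D⌋ = 12
descent: ρ → (7,3,-5)  [lands on river]
river: ρ → (-5,7,5)
river: ρ → (5,3,-7)
river: ρ → (-7,11,1)
river: ρ → (1,11,-7)
river: ρ → (-7,3,5)
river: ρ → (5,7,-5)
river: ρ → (-5,3,7)
river: ρ → (7,11,-1)
river: ρ → (-1,11,7)
ρ-cycle length = 10 (tail of 1 descent step not counted)

10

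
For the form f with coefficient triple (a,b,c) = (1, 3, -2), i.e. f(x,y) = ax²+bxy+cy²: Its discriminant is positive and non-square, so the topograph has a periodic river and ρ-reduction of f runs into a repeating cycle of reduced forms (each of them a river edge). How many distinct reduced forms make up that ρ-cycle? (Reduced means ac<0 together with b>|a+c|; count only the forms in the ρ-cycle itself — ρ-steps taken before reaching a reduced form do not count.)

D = 17, ⌊√D⌋ = 4
river: ρ → (-2,1,2)
river: ρ → (2,3,-1)
river: ρ → (-1,3,2)
river: ρ → (2,1,-2)
river: ρ → (-2,3,1)
river: ρ → (1,3,-2)
ρ-cycle length = 6 (tail of 0 descent steps not counted)

6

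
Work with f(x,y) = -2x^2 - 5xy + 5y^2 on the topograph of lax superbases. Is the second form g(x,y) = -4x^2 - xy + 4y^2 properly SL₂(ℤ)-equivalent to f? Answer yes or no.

D₁ = 65, D₂ = 65
river cycle of f (length 6): (5, 5, -2), (-2, 7, 2), (2, 5, -5), (-5, 5, 2), (2, 7, -2), (-2, 5, 5)
river cycle of g (length 6): (4, 1, -4), (-4, 7, 1), (1, 7, -4), (-4, 1, 4), (4, 7, -1), (-1, 7, 4)
cycles differ ⇒ inequivalent

no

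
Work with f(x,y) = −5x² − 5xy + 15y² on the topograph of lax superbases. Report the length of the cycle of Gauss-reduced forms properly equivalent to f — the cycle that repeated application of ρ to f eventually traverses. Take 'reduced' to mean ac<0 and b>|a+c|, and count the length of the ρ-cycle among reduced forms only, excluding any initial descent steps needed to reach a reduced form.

D = 325, ⌊√D⌋ = 18
descent: ρ → (15,5,-5)
descent: ρ → (-5,15,5)  [lands on river]
river: ρ → (5,15,-5)
ρ-cycle length = 2 (tail of 2 descent steps not counted)

2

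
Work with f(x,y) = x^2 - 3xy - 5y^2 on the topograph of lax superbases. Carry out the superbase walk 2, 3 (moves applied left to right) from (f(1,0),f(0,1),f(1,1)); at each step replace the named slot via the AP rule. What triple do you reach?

start (1,-5,-7) = (f(1,0),f(0,1),f(1,1))
replace slot 2: 2·(1+(-7)) − (-5) = -7 → (1,-7,-7)
replace slot 3: 2·(1+(-7)) − (-7) = -5 → (1,-7,-5)

1,-7,-5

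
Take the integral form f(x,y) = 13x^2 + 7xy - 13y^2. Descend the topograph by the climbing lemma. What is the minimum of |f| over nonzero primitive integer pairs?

river: ρ → (-13,19,7)
river: ρ → (7,23,-7)
river: ρ → (-7,19,13)
river: ρ → (13,7,-13)
closes: descent 0, river 4
min |a| on river = 7

7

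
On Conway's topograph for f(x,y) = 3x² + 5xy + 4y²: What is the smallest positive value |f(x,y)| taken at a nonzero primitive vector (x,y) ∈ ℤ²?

translate: b→-1 (≡5 mod 6), so (3,5,4)→(3,-1,2)
flip: (3,-1,2)→(2,1,3)
reduced (well bottom): (2,1,3) with a≤c, −a<b≤a
well minimum = a = 2

2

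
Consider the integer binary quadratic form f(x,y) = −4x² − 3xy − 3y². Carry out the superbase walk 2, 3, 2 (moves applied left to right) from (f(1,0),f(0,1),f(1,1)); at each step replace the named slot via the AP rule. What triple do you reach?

start (-4,-3,-10) = (f(1,0),f(0,1),f(1,1))
replace slot 2: 2·((-4)+(-10)) − (-3) = -25 → (-4,-25,-10)
replace slot 3: 2·((-4)+(-25)) − (-10) = -48 → (-4,-25,-48)
replace slot 2: 2·((-4)+(-48)) − (-25) = -79 → (-4,-79,-48)

-4,-79,-48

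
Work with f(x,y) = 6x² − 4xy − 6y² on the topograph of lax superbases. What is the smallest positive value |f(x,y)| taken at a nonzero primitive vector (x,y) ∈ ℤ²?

descent: ρ → (-6,4,6)  [lands on river]
river: ρ → (6,8,-4)
river: ρ → (-4,8,6)
river: ρ → (6,4,-6)
river: ρ → (-6,8,4)
river: ρ → (4,8,-6)
closes: descent 1, river 6
min |a| on river = 4

4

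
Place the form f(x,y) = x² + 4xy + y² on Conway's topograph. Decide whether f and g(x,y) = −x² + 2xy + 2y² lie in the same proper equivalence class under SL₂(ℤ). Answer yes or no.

D₁ = 12, D₂ = 12
river cycle of f (length 2): (1, 2, -2), (-2, 2, 1)
river cycle of g (length 2): (2, 2, -1), (-1, 2, 2)
cycles differ ⇒ inequivalent

no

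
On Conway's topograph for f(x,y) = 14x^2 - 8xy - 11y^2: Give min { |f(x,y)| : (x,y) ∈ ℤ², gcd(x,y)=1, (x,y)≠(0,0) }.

descent: ρ → (-11,8,14)  [lands on river]
river: ρ → (14,20,-5)
river: ρ → (-5,20,14)
river: ρ → (14,8,-11)
river: ρ → (-11,14,11)
river: ρ → (11,8,-14)
river: ρ → (-14,20,5)
river: ρ → (5,20,-14)
river: ρ → (-14,8,11)
river: ρ → (11,14,-11)
closes: descent 1, river 10
min |a| on river = 5

5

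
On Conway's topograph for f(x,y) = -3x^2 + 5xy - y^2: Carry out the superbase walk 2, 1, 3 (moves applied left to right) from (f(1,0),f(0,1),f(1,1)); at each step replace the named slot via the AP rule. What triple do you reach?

start (-3,-1,1) = (f(1,0),f(0,1),f(1,1))
replace slot 2: 2·((-3)+1) − (-1) = -3 → (-3,-3,1)
replace slot 1: 2·((-3)+1) − (-3) = -1 → (-1,-3,1)
replace slot 3: 2·((-1)+(-3)) − 1 = -9 → (-1,-3,-9)

-1,-3,-9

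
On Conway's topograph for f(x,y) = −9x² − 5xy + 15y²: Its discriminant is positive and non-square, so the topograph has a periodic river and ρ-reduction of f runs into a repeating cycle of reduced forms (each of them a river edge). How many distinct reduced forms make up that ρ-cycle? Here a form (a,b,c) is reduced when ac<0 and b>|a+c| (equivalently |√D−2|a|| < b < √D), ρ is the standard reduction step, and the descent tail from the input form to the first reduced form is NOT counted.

D = 565, ⌊√D⌋ = 23
descent: ρ → (15,5,-9)
descent: ρ → (-9,13,11)  [lands on river]
river: ρ → (11,9,-11)
river: ρ → (-11,13,9)
river: ρ → (9,23,-1)
river: ρ → (-1,23,9)
river: ρ → (9,13,-11)
river: ρ → (-11,9,11)
river: ρ → (11,13,-9)
river: ρ → (-9,23,1)
river: ρ → (1,23,-9)
ρ-cycle length = 10 (tail of 2 descent steps not counted)

10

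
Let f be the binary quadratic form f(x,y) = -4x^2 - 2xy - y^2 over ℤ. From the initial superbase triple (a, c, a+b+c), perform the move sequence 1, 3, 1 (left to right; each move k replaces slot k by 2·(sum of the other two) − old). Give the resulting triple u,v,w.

start (-4,-1,-7) = (f(1,0),f(0,1),f(1,1))
replace slot 1: 2·((-1)+(-7)) − (-4) = -12 → (-12,-1,-7)
replace slot 3: 2·((-12)+(-1)) − (-7) = -19 → (-12,-1,-19)
replace slot 1: 2·((-1)+(-19)) − (-12) = -28 → (-28,-1,-19)

-28,-1,-19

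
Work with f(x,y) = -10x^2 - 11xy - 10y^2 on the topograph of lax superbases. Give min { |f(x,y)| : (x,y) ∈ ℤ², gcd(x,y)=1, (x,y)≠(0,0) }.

translate: b→-9 (≡11 mod 20), so (10,11,10)→(10,-9,9)
flip: (10,-9,9)→(9,9,10)
reduced (well bottom): (9,9,10) with a≤c, −a<b≤a
well minimum |f| = |-9| = 9 (negative-definite)

9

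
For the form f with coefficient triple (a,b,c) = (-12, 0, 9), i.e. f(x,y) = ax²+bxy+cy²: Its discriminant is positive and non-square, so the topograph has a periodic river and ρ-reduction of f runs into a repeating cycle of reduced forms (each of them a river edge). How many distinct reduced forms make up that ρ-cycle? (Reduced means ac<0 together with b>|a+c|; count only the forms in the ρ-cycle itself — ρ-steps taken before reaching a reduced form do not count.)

D = 432, ⌊√D⌋ = 20
descent: ρ → (9,18,-3)  [lands on river]
river: ρ → (-3,18,9)
ρ-cycle length = 2 (tail of 1 descent step not counted)

2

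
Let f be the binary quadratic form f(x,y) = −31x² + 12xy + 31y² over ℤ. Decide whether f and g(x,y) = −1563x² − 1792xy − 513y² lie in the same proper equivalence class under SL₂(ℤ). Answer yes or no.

D₁ = 3988, D₂ = 3988
river cycle of f (length 26): (31, 50, -12), (-12, 46, 39), (39, 32, -19), (-19, 44, 27), (27, 10, -36), (-36, 62, 1), (1, 62, -36), (-36, 10, 27), (27, 44, -19), (-19, 32, 39), … (16 more)
river cycle of g (length 26): (-31, 12, 31), (31, 50, -12), (-12, 46, 39), (39, 32, -19), (-19, 44, 27), (27, 10, -36), (-36, 62, 1), (1, 62, -36), (-36, 10, 27), (27, 44, -19), … (16 more)
cycles coincide ⇒ equivalent

yes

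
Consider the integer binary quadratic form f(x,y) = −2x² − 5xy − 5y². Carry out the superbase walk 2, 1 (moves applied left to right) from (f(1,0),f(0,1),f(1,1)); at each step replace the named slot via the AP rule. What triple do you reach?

start (-2,-5,-12) = (f(1,0),f(0,1),f(1,1))
replace slot 2: 2·((-2)+(-12)) − (-5) = -23 → (-2,-23,-12)
replace slot 1: 2·((-23)+(-12)) − (-2) = -68 → (-68,-23,-12)

-68,-23,-12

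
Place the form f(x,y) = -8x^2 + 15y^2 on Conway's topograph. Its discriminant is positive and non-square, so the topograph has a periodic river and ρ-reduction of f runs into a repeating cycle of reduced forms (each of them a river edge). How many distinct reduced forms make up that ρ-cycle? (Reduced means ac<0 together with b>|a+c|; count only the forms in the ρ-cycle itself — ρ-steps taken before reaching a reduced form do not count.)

D = 480, ⌊√D⌋ = 21
descent: ρ → (15,0,-8)
descent: ρ → (-8,16,7)  [lands on river]
river: ρ → (7,12,-12)
river: ρ → (-12,12,7)
river: ρ → (7,16,-8)
ρ-cycle length = 4 (tail of 2 descent steps not counted)

4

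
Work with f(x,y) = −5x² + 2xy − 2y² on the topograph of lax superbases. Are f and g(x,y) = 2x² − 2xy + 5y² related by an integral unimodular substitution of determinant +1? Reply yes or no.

D₁ = -36, D₂ = -36
f is negative-definite; reduce −f:
−f: flip: (5,-2,2)→(2,2,5)
−f: reduced (well bottom): (2,2,5) with a≤c, −a<b≤a
flip sign back: reduced form of f is (-2,-2,-5)
g: translate: b→2 (≡-2 mod 4), so (2,-2,5)→(2,2,5)
g: reduced (well bottom): (2,2,5) with a≤c, −a<b≤a
reduced forms (-2, -2, -5) vs (2, 2, 5) ⇒ inequivalent

no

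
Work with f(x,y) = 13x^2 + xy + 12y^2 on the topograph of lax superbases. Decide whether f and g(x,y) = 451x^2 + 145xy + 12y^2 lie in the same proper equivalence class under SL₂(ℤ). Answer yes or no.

D₁ = -623, D₂ = -623
f: flip: (13,1,12)→(12,-1,13)
f: reduced (well bottom): (12,-1,13) with a≤c, −a<b≤a
g: flip: (451,145,12)→(12,-145,451)
g: translate: b→-1 (≡-145 mod 24), so (12,-145,451)→(12,-1,13)
g: reduced (well bottom): (12,-1,13) with a≤c, −a<b≤a
reduced forms (12, -1, 13) vs (12, -1, 13) ⇒ equivalent

yes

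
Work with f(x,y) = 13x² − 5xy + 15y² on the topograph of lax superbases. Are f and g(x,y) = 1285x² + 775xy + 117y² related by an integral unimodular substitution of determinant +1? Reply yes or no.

D₁ = -755, D₂ = -755
f: reduced (well bottom): (13,-5,15) with a≤c, −a<b≤a
g: flip: (1285,775,117)→(117,-775,1285)
g: translate: b→-73 (≡-775 mod 234), so (117,-775,1285)→(117,-73,13)
g: flip: (117,-73,13)→(13,73,117)
g: translate: b→-5 (≡73 mod 26), so (13,73,117)→(13,-5,15)
g: reduced (well bottom): (13,-5,15) with a≤c, −a<b≤a
reduced forms (13, -5, 15) vs (13, -5, 15) ⇒ equivalent

yes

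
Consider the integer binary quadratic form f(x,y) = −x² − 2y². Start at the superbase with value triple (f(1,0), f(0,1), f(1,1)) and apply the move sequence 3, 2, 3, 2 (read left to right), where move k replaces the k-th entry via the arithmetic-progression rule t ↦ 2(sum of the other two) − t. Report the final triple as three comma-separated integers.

start (-1,-2,-3) = (f(1,0),f(0,1),f(1,1))
replace slot 3: 2·((-1)+(-2)) − (-3) = -3 → (-1,-2,-3)
replace slot 2: 2·((-1)+(-3)) − (-2) = -6 → (-1,-6,-3)
replace slot 3: 2·((-1)+(-6)) − (-3) = -11 → (-1,-6,-11)
replace slot 2: 2·((-1)+(-11)) − (-6) = -18 → (-1,-18,-11)

-1,-18,-11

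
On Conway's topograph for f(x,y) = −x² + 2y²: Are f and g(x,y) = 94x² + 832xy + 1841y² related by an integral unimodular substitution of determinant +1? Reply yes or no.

D₁ = 8, D₂ = 8
river cycle of f (length 2): (-1, 2, 1), (1, 2, -1)
river cycle of g (length 2): (-1, 2, 1), (1, 2, -1)
cycles coincide ⇒ equivalent

yes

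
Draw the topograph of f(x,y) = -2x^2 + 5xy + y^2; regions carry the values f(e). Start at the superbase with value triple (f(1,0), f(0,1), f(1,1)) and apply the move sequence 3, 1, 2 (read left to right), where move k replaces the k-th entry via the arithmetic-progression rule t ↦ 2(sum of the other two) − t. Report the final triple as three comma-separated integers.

start (-2,1,4) = (f(1,0),f(0,1),f(1,1))
replace slot 3: 2·((-2)+1) − 4 = -6 → (-2,1,-6)
replace slot 1: 2·(1+(-6)) − (-2) = -8 → (-8,1,-6)
replace slot 2: 2·((-8)+(-6)) − 1 = -29 → (-8,-29,-6)

-8,-29,-6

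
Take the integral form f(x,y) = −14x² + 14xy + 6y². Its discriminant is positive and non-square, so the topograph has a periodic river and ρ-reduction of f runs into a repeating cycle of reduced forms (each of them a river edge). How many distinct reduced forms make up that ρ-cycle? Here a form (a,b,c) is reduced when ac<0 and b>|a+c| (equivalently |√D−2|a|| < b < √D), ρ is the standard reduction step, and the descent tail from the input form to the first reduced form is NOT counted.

D = 532, ⌊√D⌋ = 23
river: ρ → (6,22,-2)
river: ρ → (-2,22,6)
river: ρ → (6,14,-14)
river: ρ → (-14,14,6)
ρ-cycle length = 4 (tail of 0 descent steps not counted)

4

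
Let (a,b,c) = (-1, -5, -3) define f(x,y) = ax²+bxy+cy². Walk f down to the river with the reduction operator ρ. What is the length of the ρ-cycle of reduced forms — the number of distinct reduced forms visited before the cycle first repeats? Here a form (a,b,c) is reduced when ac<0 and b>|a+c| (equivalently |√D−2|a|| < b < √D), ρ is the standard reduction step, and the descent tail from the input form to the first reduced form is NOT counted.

D = 13, ⌊√D⌋ = 3
descent: ρ → (-3,-1,1)
descent: ρ → (1,3,-1)  [lands on river]
river: ρ → (-1,3,1)
ρ-cycle length = 2 (tail of 2 descent steps not counted)

2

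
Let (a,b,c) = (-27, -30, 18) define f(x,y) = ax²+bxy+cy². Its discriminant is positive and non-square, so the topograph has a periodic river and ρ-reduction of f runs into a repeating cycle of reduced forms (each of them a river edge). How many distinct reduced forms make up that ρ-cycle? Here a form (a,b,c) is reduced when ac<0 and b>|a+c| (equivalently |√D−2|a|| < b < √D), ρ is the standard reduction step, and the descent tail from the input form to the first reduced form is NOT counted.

D = 2844, ⌊√D⌋ = 53
descent: ρ → (18,30,-27)  [lands on river]
river: ρ → (-27,24,21)
river: ρ → (21,18,-30)
river: ρ → (-30,42,9)
river: ρ → (9,48,-15)
river: ρ → (-15,42,18)
ρ-cycle length = 6 (tail of 1 descent step not counted)

6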